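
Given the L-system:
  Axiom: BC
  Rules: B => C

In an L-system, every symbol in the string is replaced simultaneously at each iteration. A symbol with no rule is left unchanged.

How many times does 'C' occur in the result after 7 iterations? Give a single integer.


Answer: 2

Derivation:
Step 0: BC  (1 'C')
Step 1: CC  (2 'C')
Step 2: CC  (2 'C')
Step 3: CC  (2 'C')
Step 4: CC  (2 'C')
Step 5: CC  (2 'C')
Step 6: CC  (2 'C')
Step 7: CC  (2 'C')


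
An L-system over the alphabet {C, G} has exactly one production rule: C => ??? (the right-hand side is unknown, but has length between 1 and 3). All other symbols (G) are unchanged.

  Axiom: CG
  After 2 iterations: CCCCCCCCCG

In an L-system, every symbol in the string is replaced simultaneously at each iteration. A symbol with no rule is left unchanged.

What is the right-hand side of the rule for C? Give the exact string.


Trying C => CCC:
  Step 0: CG
  Step 1: CCCG
  Step 2: CCCCCCCCCG
Matches the given result.

Answer: CCC


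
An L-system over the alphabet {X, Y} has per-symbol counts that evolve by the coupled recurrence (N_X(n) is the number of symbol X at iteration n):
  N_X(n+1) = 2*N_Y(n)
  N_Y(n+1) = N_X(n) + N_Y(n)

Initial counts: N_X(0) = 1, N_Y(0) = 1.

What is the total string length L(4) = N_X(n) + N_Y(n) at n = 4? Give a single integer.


Step 0: N_X=1, N_Y=1, L=2
Step 1: N_X=2, N_Y=2, L=4
Step 2: N_X=4, N_Y=4, L=8
Step 3: N_X=8, N_Y=8, L=16
Step 4: N_X=16, N_Y=16, L=32

Answer: 32


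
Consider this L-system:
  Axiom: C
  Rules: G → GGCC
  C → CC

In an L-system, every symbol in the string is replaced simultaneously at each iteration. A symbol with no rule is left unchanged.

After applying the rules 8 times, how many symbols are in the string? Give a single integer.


Answer: 256

Derivation:
Step 0: length = 1
Step 1: length = 2
Step 2: length = 4
Step 3: length = 8
Step 4: length = 16
Step 5: length = 32
Step 6: length = 64
Step 7: length = 128
Step 8: length = 256


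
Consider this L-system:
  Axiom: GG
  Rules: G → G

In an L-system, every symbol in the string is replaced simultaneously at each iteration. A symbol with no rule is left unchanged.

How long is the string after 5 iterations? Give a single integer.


Step 0: length = 2
Step 1: length = 2
Step 2: length = 2
Step 3: length = 2
Step 4: length = 2
Step 5: length = 2

Answer: 2


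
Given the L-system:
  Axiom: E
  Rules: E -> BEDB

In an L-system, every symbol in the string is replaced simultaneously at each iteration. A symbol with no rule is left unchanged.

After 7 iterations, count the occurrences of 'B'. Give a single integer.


Step 0: E  (0 'B')
Step 1: BEDB  (2 'B')
Step 2: BBEDBDB  (4 'B')
Step 3: BBBEDBDBDB  (6 'B')
Step 4: BBBBEDBDBDBDB  (8 'B')
Step 5: BBBBBEDBDBDBDBDB  (10 'B')
Step 6: BBBBBBEDBDBDBDBDBDB  (12 'B')
Step 7: BBBBBBBEDBDBDBDBDBDBDB  (14 'B')

Answer: 14


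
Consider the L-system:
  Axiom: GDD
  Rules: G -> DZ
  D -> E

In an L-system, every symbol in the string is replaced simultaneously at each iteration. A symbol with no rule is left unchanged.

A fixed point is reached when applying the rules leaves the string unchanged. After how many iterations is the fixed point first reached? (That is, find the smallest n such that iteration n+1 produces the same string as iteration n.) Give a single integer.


Answer: 2

Derivation:
Step 0: GDD
Step 1: DZEE
Step 2: EZEE
Step 3: EZEE  (unchanged — fixed point at step 2)


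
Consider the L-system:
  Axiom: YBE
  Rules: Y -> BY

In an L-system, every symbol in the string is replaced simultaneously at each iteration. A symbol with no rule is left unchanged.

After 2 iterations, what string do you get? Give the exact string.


Answer: BBYBE

Derivation:
Step 0: YBE
Step 1: BYBE
Step 2: BBYBE


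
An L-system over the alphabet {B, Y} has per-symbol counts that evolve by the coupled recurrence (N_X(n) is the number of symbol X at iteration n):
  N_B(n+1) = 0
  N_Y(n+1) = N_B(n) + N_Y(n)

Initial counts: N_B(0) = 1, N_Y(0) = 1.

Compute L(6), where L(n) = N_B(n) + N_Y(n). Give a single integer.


Answer: 2

Derivation:
Step 0: N_B=1, N_Y=1, L=2
Step 1: N_B=0, N_Y=2, L=2
Step 2: N_B=0, N_Y=2, L=2
Step 3: N_B=0, N_Y=2, L=2
Step 4: N_B=0, N_Y=2, L=2
Step 5: N_B=0, N_Y=2, L=2
Step 6: N_B=0, N_Y=2, L=2


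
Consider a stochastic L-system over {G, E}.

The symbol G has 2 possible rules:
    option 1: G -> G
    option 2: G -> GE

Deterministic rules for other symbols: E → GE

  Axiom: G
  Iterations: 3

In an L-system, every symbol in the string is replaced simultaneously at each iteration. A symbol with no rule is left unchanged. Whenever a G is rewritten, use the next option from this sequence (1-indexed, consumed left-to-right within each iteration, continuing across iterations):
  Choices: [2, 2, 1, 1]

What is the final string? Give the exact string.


Answer: GGEGGE

Derivation:
Step 0: G
Step 1: GE  (used choices [2])
Step 2: GEGE  (used choices [2])
Step 3: GGEGGE  (used choices [1, 1])


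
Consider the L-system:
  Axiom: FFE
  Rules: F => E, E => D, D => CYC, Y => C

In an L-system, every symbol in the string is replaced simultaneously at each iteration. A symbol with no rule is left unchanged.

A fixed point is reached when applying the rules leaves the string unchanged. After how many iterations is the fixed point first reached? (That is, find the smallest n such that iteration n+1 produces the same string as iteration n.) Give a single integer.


Step 0: FFE
Step 1: EED
Step 2: DDCYC
Step 3: CYCCYCCCC
Step 4: CCCCCCCCC
Step 5: CCCCCCCCC  (unchanged — fixed point at step 4)

Answer: 4


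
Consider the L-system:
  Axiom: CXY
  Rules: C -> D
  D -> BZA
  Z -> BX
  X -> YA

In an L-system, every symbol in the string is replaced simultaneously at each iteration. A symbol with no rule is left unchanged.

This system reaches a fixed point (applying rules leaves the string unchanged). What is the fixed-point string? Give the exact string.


Step 0: CXY
Step 1: DYAY
Step 2: BZAYAY
Step 3: BBXAYAY
Step 4: BBYAAYAY
Step 5: BBYAAYAY  (unchanged — fixed point at step 4)

Answer: BBYAAYAY


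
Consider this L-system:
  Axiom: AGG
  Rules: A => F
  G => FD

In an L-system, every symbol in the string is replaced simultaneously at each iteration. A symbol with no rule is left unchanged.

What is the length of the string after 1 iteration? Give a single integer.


Answer: 5

Derivation:
Step 0: length = 3
Step 1: length = 5


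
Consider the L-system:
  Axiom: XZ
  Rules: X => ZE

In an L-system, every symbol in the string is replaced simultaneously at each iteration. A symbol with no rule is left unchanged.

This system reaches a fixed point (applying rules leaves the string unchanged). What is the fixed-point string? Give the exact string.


Step 0: XZ
Step 1: ZEZ
Step 2: ZEZ  (unchanged — fixed point at step 1)

Answer: ZEZ


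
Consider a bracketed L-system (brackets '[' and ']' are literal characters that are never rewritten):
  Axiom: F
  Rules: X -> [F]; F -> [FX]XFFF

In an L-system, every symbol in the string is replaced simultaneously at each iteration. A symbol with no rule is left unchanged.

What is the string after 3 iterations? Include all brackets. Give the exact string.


Answer: [[[FX]XFFF[F]][F][FX]XFFF[FX]XFFF[FX]XFFF[[FX]XFFF]][[FX]XFFF][[FX]XFFF[F]][F][FX]XFFF[FX]XFFF[FX]XFFF[[FX]XFFF[F]][F][FX]XFFF[FX]XFFF[FX]XFFF[[FX]XFFF[F]][F][FX]XFFF[FX]XFFF[FX]XFFF

Derivation:
Step 0: F
Step 1: [FX]XFFF
Step 2: [[FX]XFFF[F]][F][FX]XFFF[FX]XFFF[FX]XFFF
Step 3: [[[FX]XFFF[F]][F][FX]XFFF[FX]XFFF[FX]XFFF[[FX]XFFF]][[FX]XFFF][[FX]XFFF[F]][F][FX]XFFF[FX]XFFF[FX]XFFF[[FX]XFFF[F]][F][FX]XFFF[FX]XFFF[FX]XFFF[[FX]XFFF[F]][F][FX]XFFF[FX]XFFF[FX]XFFF


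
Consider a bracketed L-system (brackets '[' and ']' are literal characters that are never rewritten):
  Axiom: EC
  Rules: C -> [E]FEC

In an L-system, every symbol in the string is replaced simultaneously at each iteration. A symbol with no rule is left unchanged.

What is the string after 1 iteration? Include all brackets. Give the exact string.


Step 0: EC
Step 1: E[E]FEC

Answer: E[E]FEC


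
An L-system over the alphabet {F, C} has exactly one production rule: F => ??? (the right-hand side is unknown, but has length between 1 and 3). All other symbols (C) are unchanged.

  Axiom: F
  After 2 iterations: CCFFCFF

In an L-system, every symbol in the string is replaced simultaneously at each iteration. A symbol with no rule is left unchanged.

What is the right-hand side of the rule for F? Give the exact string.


Trying F => CFF:
  Step 0: F
  Step 1: CFF
  Step 2: CCFFCFF
Matches the given result.

Answer: CFF


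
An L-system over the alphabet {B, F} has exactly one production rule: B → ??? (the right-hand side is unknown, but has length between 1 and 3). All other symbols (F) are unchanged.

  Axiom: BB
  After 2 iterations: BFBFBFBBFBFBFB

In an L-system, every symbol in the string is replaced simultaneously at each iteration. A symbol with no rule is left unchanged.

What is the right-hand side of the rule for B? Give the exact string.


Trying B → BFB:
  Step 0: BB
  Step 1: BFBBFB
  Step 2: BFBFBFBBFBFBFB
Matches the given result.

Answer: BFB


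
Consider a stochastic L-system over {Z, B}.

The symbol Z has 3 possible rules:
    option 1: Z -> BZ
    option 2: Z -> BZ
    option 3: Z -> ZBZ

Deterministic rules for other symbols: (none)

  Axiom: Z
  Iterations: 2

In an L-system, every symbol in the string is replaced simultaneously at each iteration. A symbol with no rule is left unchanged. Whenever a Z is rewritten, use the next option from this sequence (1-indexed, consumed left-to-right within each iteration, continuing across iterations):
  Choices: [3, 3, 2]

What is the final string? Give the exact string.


Answer: ZBZBBZ

Derivation:
Step 0: Z
Step 1: ZBZ  (used choices [3])
Step 2: ZBZBBZ  (used choices [3, 2])


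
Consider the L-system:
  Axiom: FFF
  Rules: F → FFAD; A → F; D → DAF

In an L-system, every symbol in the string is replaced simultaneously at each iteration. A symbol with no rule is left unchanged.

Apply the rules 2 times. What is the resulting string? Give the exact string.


Step 0: FFF
Step 1: FFADFFADFFAD
Step 2: FFADFFADFDAFFFADFFADFDAFFFADFFADFDAF

Answer: FFADFFADFDAFFFADFFADFDAFFFADFFADFDAF


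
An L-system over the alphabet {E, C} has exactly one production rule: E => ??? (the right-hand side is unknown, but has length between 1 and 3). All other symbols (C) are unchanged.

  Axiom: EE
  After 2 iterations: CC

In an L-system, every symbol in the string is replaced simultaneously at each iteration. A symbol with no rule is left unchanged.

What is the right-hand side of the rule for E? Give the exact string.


Answer: C

Derivation:
Trying E => C:
  Step 0: EE
  Step 1: CC
  Step 2: CC
Matches the given result.


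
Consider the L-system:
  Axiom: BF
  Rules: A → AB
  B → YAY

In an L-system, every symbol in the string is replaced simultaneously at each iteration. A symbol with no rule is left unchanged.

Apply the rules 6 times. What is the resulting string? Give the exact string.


Step 0: BF
Step 1: YAYF
Step 2: YABYF
Step 3: YABYAYYF
Step 4: YABYAYYABYYF
Step 5: YABYAYYABYYABYAYYYF
Step 6: YABYAYYABYYABYAYYYABYAYYABYYYF

Answer: YABYAYYABYYABYAYYYABYAYYABYYYF


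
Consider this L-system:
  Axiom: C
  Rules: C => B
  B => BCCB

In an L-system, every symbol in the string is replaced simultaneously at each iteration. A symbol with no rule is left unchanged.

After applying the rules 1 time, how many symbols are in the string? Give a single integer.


Answer: 1

Derivation:
Step 0: length = 1
Step 1: length = 1


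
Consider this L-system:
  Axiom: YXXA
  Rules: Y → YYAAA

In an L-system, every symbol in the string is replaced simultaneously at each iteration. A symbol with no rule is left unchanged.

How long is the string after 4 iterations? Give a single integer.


Step 0: length = 4
Step 1: length = 8
Step 2: length = 16
Step 3: length = 32
Step 4: length = 64

Answer: 64


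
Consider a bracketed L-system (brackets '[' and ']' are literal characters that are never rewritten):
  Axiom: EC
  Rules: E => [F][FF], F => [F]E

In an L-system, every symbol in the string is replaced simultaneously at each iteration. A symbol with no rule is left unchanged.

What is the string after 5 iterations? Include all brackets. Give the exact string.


Answer: [[[[[F]E][F][FF]][[F]E][[F]E[F]E]][[[F]E][F][FF]][[[F]E][F][FF][[F]E][F][FF]]][[[[[F]E][F][FF]][[F]E][[F]E[F]E]][[[F]E][F][FF]][[[F]E][F][FF][[F]E][F][FF]][[[[F]E][F][FF]][[F]E][[F]E[F]E]][[[F]E][F][FF]][[[F]E][F][FF][[F]E][F][FF]]]C

Derivation:
Step 0: EC
Step 1: [F][FF]C
Step 2: [[F]E][[F]E[F]E]C
Step 3: [[[F]E][F][FF]][[[F]E][F][FF][[F]E][F][FF]]C
Step 4: [[[[F]E][F][FF]][[F]E][[F]E[F]E]][[[[F]E][F][FF]][[F]E][[F]E[F]E][[[F]E][F][FF]][[F]E][[F]E[F]E]]C
Step 5: [[[[[F]E][F][FF]][[F]E][[F]E[F]E]][[[F]E][F][FF]][[[F]E][F][FF][[F]E][F][FF]]][[[[[F]E][F][FF]][[F]E][[F]E[F]E]][[[F]E][F][FF]][[[F]E][F][FF][[F]E][F][FF]][[[[F]E][F][FF]][[F]E][[F]E[F]E]][[[F]E][F][FF]][[[F]E][F][FF][[F]E][F][FF]]]C


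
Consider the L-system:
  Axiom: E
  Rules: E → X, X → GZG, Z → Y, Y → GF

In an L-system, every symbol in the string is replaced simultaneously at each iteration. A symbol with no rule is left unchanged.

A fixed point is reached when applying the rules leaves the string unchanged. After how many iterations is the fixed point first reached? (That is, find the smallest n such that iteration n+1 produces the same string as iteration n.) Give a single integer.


Answer: 4

Derivation:
Step 0: E
Step 1: X
Step 2: GZG
Step 3: GYG
Step 4: GGFG
Step 5: GGFG  (unchanged — fixed point at step 4)


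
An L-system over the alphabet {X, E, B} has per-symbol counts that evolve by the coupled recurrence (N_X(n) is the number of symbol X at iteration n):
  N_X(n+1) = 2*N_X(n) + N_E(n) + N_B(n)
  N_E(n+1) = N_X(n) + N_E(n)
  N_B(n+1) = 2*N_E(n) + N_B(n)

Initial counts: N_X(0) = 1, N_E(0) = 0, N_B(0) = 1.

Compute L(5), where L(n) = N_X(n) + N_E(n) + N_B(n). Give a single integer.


Answer: 417

Derivation:
Step 0: N_X=1, N_E=0, N_B=1, L=2
Step 1: N_X=3, N_E=1, N_B=1, L=5
Step 2: N_X=8, N_E=4, N_B=3, L=15
Step 3: N_X=23, N_E=12, N_B=11, L=46
Step 4: N_X=69, N_E=35, N_B=35, L=139
Step 5: N_X=208, N_E=104, N_B=105, L=417


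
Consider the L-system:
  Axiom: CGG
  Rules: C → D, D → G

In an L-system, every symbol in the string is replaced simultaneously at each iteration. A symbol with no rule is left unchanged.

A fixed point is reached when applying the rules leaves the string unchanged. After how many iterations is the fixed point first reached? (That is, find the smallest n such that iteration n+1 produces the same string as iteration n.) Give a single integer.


Answer: 2

Derivation:
Step 0: CGG
Step 1: DGG
Step 2: GGG
Step 3: GGG  (unchanged — fixed point at step 2)


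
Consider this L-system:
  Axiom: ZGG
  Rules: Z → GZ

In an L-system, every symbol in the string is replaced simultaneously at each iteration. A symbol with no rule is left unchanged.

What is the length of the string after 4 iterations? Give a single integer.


Answer: 7

Derivation:
Step 0: length = 3
Step 1: length = 4
Step 2: length = 5
Step 3: length = 6
Step 4: length = 7


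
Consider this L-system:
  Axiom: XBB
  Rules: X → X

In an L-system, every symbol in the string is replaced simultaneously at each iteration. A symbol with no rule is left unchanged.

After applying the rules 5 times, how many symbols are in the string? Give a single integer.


Step 0: length = 3
Step 1: length = 3
Step 2: length = 3
Step 3: length = 3
Step 4: length = 3
Step 5: length = 3

Answer: 3


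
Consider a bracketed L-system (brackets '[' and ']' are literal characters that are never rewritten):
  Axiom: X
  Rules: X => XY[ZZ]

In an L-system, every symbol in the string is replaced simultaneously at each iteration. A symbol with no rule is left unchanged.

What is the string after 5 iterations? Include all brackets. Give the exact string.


Step 0: X
Step 1: XY[ZZ]
Step 2: XY[ZZ]Y[ZZ]
Step 3: XY[ZZ]Y[ZZ]Y[ZZ]
Step 4: XY[ZZ]Y[ZZ]Y[ZZ]Y[ZZ]
Step 5: XY[ZZ]Y[ZZ]Y[ZZ]Y[ZZ]Y[ZZ]

Answer: XY[ZZ]Y[ZZ]Y[ZZ]Y[ZZ]Y[ZZ]


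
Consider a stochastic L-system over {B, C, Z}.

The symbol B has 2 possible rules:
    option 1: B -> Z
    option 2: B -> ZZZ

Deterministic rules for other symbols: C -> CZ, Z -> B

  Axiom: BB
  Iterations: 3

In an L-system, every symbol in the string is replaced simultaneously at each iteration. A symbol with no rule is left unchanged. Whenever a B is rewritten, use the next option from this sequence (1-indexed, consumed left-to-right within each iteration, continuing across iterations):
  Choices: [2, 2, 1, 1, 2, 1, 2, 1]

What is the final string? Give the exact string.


Step 0: BB
Step 1: ZZZZZZ  (used choices [2, 2])
Step 2: BBBBBB  (used choices [])
Step 3: ZZZZZZZZZZ  (used choices [1, 1, 2, 1, 2, 1])

Answer: ZZZZZZZZZZ


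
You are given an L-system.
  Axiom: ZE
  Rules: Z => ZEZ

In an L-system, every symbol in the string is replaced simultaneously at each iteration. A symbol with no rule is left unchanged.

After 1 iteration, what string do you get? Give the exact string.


Answer: ZEZE

Derivation:
Step 0: ZE
Step 1: ZEZE


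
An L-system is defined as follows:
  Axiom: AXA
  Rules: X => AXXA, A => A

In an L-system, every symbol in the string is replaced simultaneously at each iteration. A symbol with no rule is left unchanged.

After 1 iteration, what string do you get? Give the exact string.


Answer: AAXXAA

Derivation:
Step 0: AXA
Step 1: AAXXAA


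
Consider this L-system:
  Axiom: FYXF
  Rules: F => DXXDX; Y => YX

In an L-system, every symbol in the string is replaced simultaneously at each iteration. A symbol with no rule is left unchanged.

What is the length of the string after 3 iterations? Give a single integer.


Answer: 15

Derivation:
Step 0: length = 4
Step 1: length = 13
Step 2: length = 14
Step 3: length = 15


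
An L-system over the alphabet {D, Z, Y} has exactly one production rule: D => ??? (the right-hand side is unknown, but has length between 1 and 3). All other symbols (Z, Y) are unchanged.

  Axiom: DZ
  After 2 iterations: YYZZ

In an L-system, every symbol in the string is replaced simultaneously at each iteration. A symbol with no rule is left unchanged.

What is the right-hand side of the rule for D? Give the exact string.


Trying D => YYZ:
  Step 0: DZ
  Step 1: YYZZ
  Step 2: YYZZ
Matches the given result.

Answer: YYZ


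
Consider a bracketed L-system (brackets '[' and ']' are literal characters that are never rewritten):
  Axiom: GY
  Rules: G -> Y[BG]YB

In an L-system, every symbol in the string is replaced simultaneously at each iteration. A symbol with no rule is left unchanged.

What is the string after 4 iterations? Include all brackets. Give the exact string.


Step 0: GY
Step 1: Y[BG]YBY
Step 2: Y[BY[BG]YB]YBY
Step 3: Y[BY[BY[BG]YB]YB]YBY
Step 4: Y[BY[BY[BY[BG]YB]YB]YB]YBY

Answer: Y[BY[BY[BY[BG]YB]YB]YB]YBY


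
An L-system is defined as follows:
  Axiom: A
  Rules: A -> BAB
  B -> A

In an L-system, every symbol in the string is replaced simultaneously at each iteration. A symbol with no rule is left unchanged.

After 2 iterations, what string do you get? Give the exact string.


Answer: ABABA

Derivation:
Step 0: A
Step 1: BAB
Step 2: ABABA


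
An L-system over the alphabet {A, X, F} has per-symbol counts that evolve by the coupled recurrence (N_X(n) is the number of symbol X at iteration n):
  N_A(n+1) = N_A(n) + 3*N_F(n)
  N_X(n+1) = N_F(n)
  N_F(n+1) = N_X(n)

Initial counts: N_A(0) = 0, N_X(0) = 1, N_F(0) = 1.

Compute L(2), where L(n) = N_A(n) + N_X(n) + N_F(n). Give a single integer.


Answer: 8

Derivation:
Step 0: N_A=0, N_X=1, N_F=1, L=2
Step 1: N_A=3, N_X=1, N_F=1, L=5
Step 2: N_A=6, N_X=1, N_F=1, L=8


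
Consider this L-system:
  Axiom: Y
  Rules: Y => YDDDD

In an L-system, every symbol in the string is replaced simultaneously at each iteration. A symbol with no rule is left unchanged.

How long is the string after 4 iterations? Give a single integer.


Step 0: length = 1
Step 1: length = 5
Step 2: length = 9
Step 3: length = 13
Step 4: length = 17

Answer: 17


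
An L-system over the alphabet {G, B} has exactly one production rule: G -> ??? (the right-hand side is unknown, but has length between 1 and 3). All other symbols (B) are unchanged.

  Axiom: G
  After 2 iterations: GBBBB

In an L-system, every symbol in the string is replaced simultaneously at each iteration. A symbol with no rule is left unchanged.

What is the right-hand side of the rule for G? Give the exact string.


Trying G -> GBB:
  Step 0: G
  Step 1: GBB
  Step 2: GBBBB
Matches the given result.

Answer: GBB


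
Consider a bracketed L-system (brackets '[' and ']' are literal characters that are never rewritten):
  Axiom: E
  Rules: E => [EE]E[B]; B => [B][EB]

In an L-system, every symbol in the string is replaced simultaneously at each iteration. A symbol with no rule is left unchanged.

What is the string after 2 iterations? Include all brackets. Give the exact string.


Step 0: E
Step 1: [EE]E[B]
Step 2: [[EE]E[B][EE]E[B]][EE]E[B][[B][EB]]

Answer: [[EE]E[B][EE]E[B]][EE]E[B][[B][EB]]


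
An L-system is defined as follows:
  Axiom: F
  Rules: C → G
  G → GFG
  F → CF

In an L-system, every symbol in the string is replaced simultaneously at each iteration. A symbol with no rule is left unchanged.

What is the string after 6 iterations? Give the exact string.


Answer: GFGCFGFGGCFGFGCFGFGGFGGCFGFGCFGFGGCFGFGCFGFGGFGCFGFGGCFGFGCFGFGGFGCFGFGGFGGCF

Derivation:
Step 0: F
Step 1: CF
Step 2: GCF
Step 3: GFGGCF
Step 4: GFGCFGFGGFGGCF
Step 5: GFGCFGFGGCFGFGCFGFGGFGCFGFGGFGGCF
Step 6: GFGCFGFGGCFGFGCFGFGGFGGCFGFGCFGFGGCFGFGCFGFGGFGCFGFGGCFGFGCFGFGGFGCFGFGGFGGCF


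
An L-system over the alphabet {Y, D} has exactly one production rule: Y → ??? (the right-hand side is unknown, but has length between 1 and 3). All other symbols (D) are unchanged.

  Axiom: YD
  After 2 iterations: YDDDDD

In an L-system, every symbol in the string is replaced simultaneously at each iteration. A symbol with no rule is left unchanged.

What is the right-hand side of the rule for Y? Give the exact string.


Trying Y → YDD:
  Step 0: YD
  Step 1: YDDD
  Step 2: YDDDDD
Matches the given result.

Answer: YDD


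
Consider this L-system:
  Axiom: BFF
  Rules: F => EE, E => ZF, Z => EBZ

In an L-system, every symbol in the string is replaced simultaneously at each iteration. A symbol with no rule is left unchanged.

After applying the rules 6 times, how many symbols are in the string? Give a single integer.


Step 0: length = 3
Step 1: length = 5
Step 2: length = 9
Step 3: length = 21
Step 4: length = 41
Step 5: length = 89
Step 6: length = 173

Answer: 173


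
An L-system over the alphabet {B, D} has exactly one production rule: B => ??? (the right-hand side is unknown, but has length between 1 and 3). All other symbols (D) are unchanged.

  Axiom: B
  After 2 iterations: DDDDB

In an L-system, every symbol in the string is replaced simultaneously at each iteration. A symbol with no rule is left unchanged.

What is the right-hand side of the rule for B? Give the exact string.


Answer: DDB

Derivation:
Trying B => DDB:
  Step 0: B
  Step 1: DDB
  Step 2: DDDDB
Matches the given result.


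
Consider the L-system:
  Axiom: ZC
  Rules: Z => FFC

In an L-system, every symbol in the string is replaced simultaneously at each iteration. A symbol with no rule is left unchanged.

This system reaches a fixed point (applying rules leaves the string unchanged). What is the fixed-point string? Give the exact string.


Step 0: ZC
Step 1: FFCC
Step 2: FFCC  (unchanged — fixed point at step 1)

Answer: FFCC


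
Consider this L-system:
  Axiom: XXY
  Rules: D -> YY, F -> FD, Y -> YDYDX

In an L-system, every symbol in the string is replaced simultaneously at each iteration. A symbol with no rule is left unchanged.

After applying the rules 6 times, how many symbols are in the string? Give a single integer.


Answer: 1717

Derivation:
Step 0: length = 3
Step 1: length = 7
Step 2: length = 17
Step 3: length = 53
Step 4: length = 165
Step 5: length = 533
Step 6: length = 1717


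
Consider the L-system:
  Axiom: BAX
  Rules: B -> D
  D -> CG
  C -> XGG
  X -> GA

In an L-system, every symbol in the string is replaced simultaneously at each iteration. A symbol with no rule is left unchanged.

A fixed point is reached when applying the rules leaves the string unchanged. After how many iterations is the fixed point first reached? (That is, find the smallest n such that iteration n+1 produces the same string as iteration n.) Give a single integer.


Answer: 4

Derivation:
Step 0: BAX
Step 1: DAGA
Step 2: CGAGA
Step 3: XGGGAGA
Step 4: GAGGGAGA
Step 5: GAGGGAGA  (unchanged — fixed point at step 4)


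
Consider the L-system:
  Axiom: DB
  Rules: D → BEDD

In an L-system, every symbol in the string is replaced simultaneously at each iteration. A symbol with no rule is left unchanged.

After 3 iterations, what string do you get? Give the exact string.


Step 0: DB
Step 1: BEDDB
Step 2: BEBEDDBEDDB
Step 3: BEBEBEDDBEDDBEBEDDBEDDB

Answer: BEBEBEDDBEDDBEBEDDBEDDB


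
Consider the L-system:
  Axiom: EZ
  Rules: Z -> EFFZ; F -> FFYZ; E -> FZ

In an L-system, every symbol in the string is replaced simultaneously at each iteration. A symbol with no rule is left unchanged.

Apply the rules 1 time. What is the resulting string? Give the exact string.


Step 0: EZ
Step 1: FZEFFZ

Answer: FZEFFZ


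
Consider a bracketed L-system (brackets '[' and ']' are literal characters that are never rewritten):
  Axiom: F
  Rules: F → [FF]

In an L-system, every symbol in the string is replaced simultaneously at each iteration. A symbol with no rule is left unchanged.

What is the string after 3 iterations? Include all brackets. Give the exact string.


Step 0: F
Step 1: [FF]
Step 2: [[FF][FF]]
Step 3: [[[FF][FF]][[FF][FF]]]

Answer: [[[FF][FF]][[FF][FF]]]


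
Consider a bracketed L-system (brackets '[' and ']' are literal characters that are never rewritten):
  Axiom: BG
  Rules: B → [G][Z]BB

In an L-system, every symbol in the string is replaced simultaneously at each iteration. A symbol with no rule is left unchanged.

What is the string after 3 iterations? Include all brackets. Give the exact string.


Answer: [G][Z][G][Z][G][Z]BB[G][Z]BB[G][Z][G][Z]BB[G][Z]BBG

Derivation:
Step 0: BG
Step 1: [G][Z]BBG
Step 2: [G][Z][G][Z]BB[G][Z]BBG
Step 3: [G][Z][G][Z][G][Z]BB[G][Z]BB[G][Z][G][Z]BB[G][Z]BBG


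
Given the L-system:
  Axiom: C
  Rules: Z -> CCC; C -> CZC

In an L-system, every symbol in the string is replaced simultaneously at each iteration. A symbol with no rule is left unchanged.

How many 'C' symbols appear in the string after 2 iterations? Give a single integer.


Step 0: C  (1 'C')
Step 1: CZC  (2 'C')
Step 2: CZCCCCCZC  (7 'C')

Answer: 7


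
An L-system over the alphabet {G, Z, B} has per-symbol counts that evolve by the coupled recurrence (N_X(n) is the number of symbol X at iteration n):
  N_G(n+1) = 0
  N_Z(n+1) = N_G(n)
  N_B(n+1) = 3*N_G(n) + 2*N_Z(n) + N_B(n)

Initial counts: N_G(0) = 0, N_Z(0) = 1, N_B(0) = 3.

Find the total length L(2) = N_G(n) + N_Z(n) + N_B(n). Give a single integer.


Answer: 5

Derivation:
Step 0: N_G=0, N_Z=1, N_B=3, L=4
Step 1: N_G=0, N_Z=0, N_B=5, L=5
Step 2: N_G=0, N_Z=0, N_B=5, L=5


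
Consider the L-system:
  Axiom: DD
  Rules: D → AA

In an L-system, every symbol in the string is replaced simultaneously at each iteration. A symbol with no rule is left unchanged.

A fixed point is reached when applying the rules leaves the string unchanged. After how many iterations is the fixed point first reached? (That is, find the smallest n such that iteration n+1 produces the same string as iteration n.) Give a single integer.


Answer: 1

Derivation:
Step 0: DD
Step 1: AAAA
Step 2: AAAA  (unchanged — fixed point at step 1)


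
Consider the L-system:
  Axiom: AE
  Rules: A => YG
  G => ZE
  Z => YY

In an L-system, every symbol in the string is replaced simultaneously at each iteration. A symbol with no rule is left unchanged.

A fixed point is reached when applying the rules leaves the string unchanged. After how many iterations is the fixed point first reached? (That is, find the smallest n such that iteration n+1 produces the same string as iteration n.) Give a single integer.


Step 0: AE
Step 1: YGE
Step 2: YZEE
Step 3: YYYEE
Step 4: YYYEE  (unchanged — fixed point at step 3)

Answer: 3


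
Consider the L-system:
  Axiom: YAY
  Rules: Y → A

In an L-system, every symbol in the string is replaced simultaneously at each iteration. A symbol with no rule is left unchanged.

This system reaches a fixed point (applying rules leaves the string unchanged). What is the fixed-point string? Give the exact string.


Step 0: YAY
Step 1: AAA
Step 2: AAA  (unchanged — fixed point at step 1)

Answer: AAA


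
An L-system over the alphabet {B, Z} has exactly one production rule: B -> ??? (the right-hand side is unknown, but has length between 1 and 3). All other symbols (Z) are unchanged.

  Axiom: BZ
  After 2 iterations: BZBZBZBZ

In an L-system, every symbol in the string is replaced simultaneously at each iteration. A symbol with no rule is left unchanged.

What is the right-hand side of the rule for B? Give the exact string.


Answer: BZB

Derivation:
Trying B -> BZB:
  Step 0: BZ
  Step 1: BZBZ
  Step 2: BZBZBZBZ
Matches the given result.


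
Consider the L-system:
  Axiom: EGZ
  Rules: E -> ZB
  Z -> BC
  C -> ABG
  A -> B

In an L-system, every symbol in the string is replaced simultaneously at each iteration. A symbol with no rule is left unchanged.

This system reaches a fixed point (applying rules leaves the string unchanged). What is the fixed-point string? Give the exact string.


Step 0: EGZ
Step 1: ZBGBC
Step 2: BCBGBABG
Step 3: BABGBGBBBG
Step 4: BBBGBGBBBG
Step 5: BBBGBGBBBG  (unchanged — fixed point at step 4)

Answer: BBBGBGBBBG


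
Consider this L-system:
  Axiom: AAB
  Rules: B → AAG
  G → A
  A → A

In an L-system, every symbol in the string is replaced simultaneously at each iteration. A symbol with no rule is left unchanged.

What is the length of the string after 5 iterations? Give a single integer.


Answer: 5

Derivation:
Step 0: length = 3
Step 1: length = 5
Step 2: length = 5
Step 3: length = 5
Step 4: length = 5
Step 5: length = 5


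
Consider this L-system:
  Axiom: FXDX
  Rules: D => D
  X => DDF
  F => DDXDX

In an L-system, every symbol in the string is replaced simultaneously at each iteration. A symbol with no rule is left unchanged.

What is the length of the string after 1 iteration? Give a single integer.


Answer: 12

Derivation:
Step 0: length = 4
Step 1: length = 12


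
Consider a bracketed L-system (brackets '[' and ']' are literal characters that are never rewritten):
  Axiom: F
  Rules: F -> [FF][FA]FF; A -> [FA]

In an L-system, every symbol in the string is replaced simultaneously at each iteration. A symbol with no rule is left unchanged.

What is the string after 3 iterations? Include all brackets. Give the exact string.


Answer: [[[FF][FA]FF[FF][FA]FF][[FF][FA]FF[FA]][FF][FA]FF[FF][FA]FF[[FF][FA]FF[FF][FA]FF][[FF][FA]FF[FA]][FF][FA]FF[FF][FA]FF][[[FF][FA]FF[FF][FA]FF][[FF][FA]FF[FA]][FF][FA]FF[FF][FA]FF[[FF][FA]FF[FA]]][[FF][FA]FF[FF][FA]FF][[FF][FA]FF[FA]][FF][FA]FF[FF][FA]FF[[FF][FA]FF[FF][FA]FF][[FF][FA]FF[FA]][FF][FA]FF[FF][FA]FF

Derivation:
Step 0: F
Step 1: [FF][FA]FF
Step 2: [[FF][FA]FF[FF][FA]FF][[FF][FA]FF[FA]][FF][FA]FF[FF][FA]FF
Step 3: [[[FF][FA]FF[FF][FA]FF][[FF][FA]FF[FA]][FF][FA]FF[FF][FA]FF[[FF][FA]FF[FF][FA]FF][[FF][FA]FF[FA]][FF][FA]FF[FF][FA]FF][[[FF][FA]FF[FF][FA]FF][[FF][FA]FF[FA]][FF][FA]FF[FF][FA]FF[[FF][FA]FF[FA]]][[FF][FA]FF[FF][FA]FF][[FF][FA]FF[FA]][FF][FA]FF[FF][FA]FF[[FF][FA]FF[FF][FA]FF][[FF][FA]FF[FA]][FF][FA]FF[FF][FA]FF


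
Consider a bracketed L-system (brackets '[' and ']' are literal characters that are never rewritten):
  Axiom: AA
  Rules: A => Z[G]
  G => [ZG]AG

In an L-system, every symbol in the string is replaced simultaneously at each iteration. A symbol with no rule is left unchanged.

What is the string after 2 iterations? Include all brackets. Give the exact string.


Answer: Z[[ZG]AG]Z[[ZG]AG]

Derivation:
Step 0: AA
Step 1: Z[G]Z[G]
Step 2: Z[[ZG]AG]Z[[ZG]AG]


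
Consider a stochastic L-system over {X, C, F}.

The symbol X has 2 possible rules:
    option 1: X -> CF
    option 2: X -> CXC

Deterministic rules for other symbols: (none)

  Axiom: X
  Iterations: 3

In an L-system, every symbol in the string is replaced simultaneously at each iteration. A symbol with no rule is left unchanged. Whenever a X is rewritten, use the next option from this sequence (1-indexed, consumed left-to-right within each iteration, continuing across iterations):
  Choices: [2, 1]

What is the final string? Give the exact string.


Answer: CCFC

Derivation:
Step 0: X
Step 1: CXC  (used choices [2])
Step 2: CCFC  (used choices [1])
Step 3: CCFC  (used choices [])


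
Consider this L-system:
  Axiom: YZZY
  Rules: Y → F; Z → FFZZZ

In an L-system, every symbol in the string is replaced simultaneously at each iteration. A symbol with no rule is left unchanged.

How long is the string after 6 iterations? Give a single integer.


Answer: 2916

Derivation:
Step 0: length = 4
Step 1: length = 12
Step 2: length = 36
Step 3: length = 108
Step 4: length = 324
Step 5: length = 972
Step 6: length = 2916


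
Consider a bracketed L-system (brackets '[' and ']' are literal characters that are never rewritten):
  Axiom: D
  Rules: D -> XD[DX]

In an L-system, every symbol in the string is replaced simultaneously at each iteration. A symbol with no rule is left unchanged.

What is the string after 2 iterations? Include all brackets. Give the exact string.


Step 0: D
Step 1: XD[DX]
Step 2: XXD[DX][XD[DX]X]

Answer: XXD[DX][XD[DX]X]


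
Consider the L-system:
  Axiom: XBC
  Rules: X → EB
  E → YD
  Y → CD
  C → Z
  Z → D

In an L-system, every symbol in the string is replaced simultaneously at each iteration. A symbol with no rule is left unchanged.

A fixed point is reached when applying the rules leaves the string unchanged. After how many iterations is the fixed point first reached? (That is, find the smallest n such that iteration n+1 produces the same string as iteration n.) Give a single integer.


Step 0: XBC
Step 1: EBBZ
Step 2: YDBBD
Step 3: CDDBBD
Step 4: ZDDBBD
Step 5: DDDBBD
Step 6: DDDBBD  (unchanged — fixed point at step 5)

Answer: 5


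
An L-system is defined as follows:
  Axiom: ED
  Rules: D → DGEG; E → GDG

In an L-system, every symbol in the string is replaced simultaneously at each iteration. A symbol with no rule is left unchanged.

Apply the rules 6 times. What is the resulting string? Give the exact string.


Step 0: ED
Step 1: GDGDGEG
Step 2: GDGEGGDGEGGGDGG
Step 3: GDGEGGGDGGGDGEGGGDGGGGDGEGGG
Step 4: GDGEGGGDGGGGDGEGGGGDGEGGGDGGGGDGEGGGGGDGEGGGDGGGG
Step 5: GDGEGGGDGGGGDGEGGGGGDGEGGGDGGGGGDGEGGGDGGGGDGEGGGGGDGEGGGDGGGGGGDGEGGGDGGGGDGEGGGGG
Step 6: GDGEGGGDGGGGDGEGGGGGDGEGGGDGGGGGGDGEGGGDGGGGDGEGGGGGGDGEGGGDGGGGDGEGGGGGDGEGGGDGGGGGGDGEGGGDGGGGDGEGGGGGGGDGEGGGDGGGGDGEGGGGGDGEGGGDGGGGGG

Answer: GDGEGGGDGGGGDGEGGGGGDGEGGGDGGGGGGDGEGGGDGGGGDGEGGGGGGDGEGGGDGGGGDGEGGGGGDGEGGGDGGGGGGDGEGGGDGGGGDGEGGGGGGGDGEGGGDGGGGDGEGGGGGDGEGGGDGGGGGG


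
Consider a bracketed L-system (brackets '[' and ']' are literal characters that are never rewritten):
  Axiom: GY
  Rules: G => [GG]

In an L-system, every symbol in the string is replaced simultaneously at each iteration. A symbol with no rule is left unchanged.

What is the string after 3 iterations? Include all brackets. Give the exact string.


Step 0: GY
Step 1: [GG]Y
Step 2: [[GG][GG]]Y
Step 3: [[[GG][GG]][[GG][GG]]]Y

Answer: [[[GG][GG]][[GG][GG]]]Y


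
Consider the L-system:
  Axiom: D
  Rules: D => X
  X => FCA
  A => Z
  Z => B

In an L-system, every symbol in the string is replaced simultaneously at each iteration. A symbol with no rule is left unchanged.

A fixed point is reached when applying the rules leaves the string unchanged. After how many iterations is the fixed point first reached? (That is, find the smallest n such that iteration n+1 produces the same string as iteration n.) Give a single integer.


Answer: 4

Derivation:
Step 0: D
Step 1: X
Step 2: FCA
Step 3: FCZ
Step 4: FCB
Step 5: FCB  (unchanged — fixed point at step 4)


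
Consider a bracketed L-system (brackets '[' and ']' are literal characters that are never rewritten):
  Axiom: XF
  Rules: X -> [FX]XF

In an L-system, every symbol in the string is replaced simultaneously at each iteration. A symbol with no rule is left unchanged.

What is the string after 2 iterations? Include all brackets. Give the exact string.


Answer: [F[FX]XF][FX]XFFF

Derivation:
Step 0: XF
Step 1: [FX]XFF
Step 2: [F[FX]XF][FX]XFFF


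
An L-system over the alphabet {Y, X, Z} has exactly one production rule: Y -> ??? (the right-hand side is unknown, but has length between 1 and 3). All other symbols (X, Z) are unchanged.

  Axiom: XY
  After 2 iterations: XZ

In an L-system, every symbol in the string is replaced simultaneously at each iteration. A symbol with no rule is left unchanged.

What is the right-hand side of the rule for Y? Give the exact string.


Answer: Z

Derivation:
Trying Y -> Z:
  Step 0: XY
  Step 1: XZ
  Step 2: XZ
Matches the given result.


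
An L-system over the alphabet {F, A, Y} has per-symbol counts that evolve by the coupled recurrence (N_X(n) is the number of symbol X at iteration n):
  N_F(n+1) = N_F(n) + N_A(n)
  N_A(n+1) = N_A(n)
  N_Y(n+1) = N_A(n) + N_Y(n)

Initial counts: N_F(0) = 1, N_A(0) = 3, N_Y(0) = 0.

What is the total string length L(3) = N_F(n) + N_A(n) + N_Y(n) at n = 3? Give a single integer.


Step 0: N_F=1, N_A=3, N_Y=0, L=4
Step 1: N_F=4, N_A=3, N_Y=3, L=10
Step 2: N_F=7, N_A=3, N_Y=6, L=16
Step 3: N_F=10, N_A=3, N_Y=9, L=22

Answer: 22


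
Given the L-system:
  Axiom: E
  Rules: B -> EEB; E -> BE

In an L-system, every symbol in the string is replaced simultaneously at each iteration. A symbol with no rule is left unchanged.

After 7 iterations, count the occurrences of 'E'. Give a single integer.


Answer: 239

Derivation:
Step 0: E  (1 'E')
Step 1: BE  (1 'E')
Step 2: EEBBE  (3 'E')
Step 3: BEBEEEBEEBBE  (7 'E')
Step 4: EEBBEEEBBEBEBEEEBBEBEEEBEEBBE  (17 'E')
Step 5: BEBEEEBEEBBEBEBEEEBEEBBEEEBBEEEBBEBEBEEEBEEBBEEEBBEBEBEEEBBEBEEEBEEBBE  (41 'E')
Step 6: EEBBEEEBBEBEBEEEBBEBEEEBEEBBEEEBBEEEBBEBEBEEEBBEBEEEBEEBBEBEBEEEBEEBBEBEBEEEBEEBBEEEBBEEEBBEBEBEEEBBEBEEEBEEBBEBEBEEEBEEBBEEEBBEEEBBEBEBEEEBEEBBEEEBBEBEBEEEBBEBEEEBEEBBE  (99 'E')
Step 7: BEBEEEBEEBBEBEBEEEBEEBBEEEBBEEEBBEBEBEEEBEEBBEEEBBEBEBEEEBBEBEEEBEEBBEBEBEEEBEEBBEBEBEEEBEEBBEEEBBEEEBBEBEBEEEBEEBBEEEBBEBEBEEEBBEBEEEBEEBBEEEBBEEEBBEBEBEEEBBEBEEEBEEBBEEEBBEEEBBEBEBEEEBBEBEEEBEEBBEBEBEEEBEEBBEBEBEEEBEEBBEEEBBEEEBBEBEBEEEBEEBBEEEBBEBEBEEEBBEBEEEBEEBBEEEBBEEEBBEBEBEEEBBEBEEEBEEBBEBEBEEEBEEBBEBEBEEEBEEBBEEEBBEEEBBEBEBEEEBBEBEEEBEEBBEBEBEEEBEEBBEEEBBEEEBBEBEBEEEBEEBBEEEBBEBEBEEEBBEBEEEBEEBBE  (239 'E')


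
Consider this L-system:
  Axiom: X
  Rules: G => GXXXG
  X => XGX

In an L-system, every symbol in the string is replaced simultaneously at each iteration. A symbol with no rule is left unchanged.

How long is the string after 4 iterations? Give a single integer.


Step 0: length = 1
Step 1: length = 3
Step 2: length = 11
Step 3: length = 41
Step 4: length = 153

Answer: 153


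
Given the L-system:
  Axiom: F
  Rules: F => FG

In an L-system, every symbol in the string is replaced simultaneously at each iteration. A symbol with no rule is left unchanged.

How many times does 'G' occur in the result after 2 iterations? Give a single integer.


Step 0: F  (0 'G')
Step 1: FG  (1 'G')
Step 2: FGG  (2 'G')

Answer: 2
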